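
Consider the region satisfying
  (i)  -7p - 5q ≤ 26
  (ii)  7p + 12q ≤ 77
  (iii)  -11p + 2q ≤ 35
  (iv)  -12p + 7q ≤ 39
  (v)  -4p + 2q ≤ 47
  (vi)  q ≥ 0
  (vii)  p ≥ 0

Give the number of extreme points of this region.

4

Pairwise boundary intersections that survive every other constraint:
  (71/193, 1197/193)
  (11, 0)
  (0, 39/7)
  (0, 0)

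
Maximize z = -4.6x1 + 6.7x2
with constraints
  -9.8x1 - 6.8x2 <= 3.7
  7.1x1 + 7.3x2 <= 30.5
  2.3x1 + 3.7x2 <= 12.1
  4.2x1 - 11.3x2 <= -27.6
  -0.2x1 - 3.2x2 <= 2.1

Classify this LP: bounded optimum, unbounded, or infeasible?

Feasible corners and z = -4.6x1 + 6.7x2:
  (-9597/2062, 12709/2062) → z = 258593/4124
  (-22949/13930, 1821/995) → z = 690938/34825
  (3461/4153, 11430/4153) → z = 303302/20765
The feasible region has finitely many vertices and no improving ray; the maximum is 258593/4124 at (-9597/2062, 12709/2062).

bounded optimum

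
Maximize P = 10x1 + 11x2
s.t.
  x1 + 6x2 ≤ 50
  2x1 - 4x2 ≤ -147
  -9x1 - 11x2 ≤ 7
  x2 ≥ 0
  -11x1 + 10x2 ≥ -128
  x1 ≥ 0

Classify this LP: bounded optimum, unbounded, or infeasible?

The boundaries x1 + 6x2 = 50 and -11x1 + 10x2 = -128 meet at (317/19, 211/38), but that point violates 2x1 - 4x2 ≤ -147. Every candidate vertex is excluded by some other constraint, so the feasible region is empty.

infeasible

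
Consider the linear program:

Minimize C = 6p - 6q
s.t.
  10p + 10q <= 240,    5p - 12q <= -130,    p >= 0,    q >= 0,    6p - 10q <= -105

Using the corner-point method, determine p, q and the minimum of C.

p = 0, q = 24, minimum C = -144

Feasible corners and C = 6p - 6q:
  (0, 24) → C = -144
  (135/16, 249/16) → C = -171/4
  (0, 65/6) → C = -65
  (20/11, 255/22) → C = -645/11

The binding constraints are 10p + 10q = 240 and p = 0.
Solving simultaneously gives p = 0, q = 24.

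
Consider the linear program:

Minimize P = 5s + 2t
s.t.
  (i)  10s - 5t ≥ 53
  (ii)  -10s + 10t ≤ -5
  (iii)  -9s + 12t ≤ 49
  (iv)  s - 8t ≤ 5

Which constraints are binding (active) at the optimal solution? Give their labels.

Extreme points and P = 5s + 2t:
  (101/10, 48/5) → P = 697/10
  (133/25, 1/25) → P = 667/25
  (55/3, 107/6) → P = 382/3
The feasible region is unbounded (it extends along (8, 1), (4, 3)), but P strictly increases along every unbounded feasible direction, so there is no improving ray and the minimum is attained at a vertex.

The minimum is at (133/25, 1/25). Substituting into each constraint, equality holds for (i) and (iv); the remaining constraints have slack.

(i) and (iv)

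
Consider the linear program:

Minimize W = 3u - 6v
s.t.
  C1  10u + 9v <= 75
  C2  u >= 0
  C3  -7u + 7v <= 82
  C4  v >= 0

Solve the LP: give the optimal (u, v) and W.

Feasible corners and W = 3u - 6v:
  (0, 25/3) → W = -50
  (15/2, 0) → W = 45/2
  (0, 0) → W = 0

u = 0, v = 25/3, minimum W = -50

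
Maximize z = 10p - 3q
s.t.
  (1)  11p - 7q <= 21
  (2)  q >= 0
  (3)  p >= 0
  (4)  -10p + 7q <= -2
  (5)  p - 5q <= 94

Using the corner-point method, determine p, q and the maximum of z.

p = 19, q = 188/7, maximum z = 766/7

Corner points and z = 10p - 3q:
  (21/11, 0) → z = 210/11
  (19, 188/7) → z = 766/7
  (1/5, 0) → z = 2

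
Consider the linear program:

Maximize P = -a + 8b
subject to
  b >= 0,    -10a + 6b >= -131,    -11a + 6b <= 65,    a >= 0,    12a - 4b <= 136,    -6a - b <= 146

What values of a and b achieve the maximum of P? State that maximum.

a = 269/7, b = 569/7, maximum P = 4283/7

Corner points and P = -a + 8b:
  (0, 0) → P = 0
  (34/3, 0) → P = -34/3
  (0, 65/6) → P = 260/3
  (269/7, 569/7) → P = 4283/7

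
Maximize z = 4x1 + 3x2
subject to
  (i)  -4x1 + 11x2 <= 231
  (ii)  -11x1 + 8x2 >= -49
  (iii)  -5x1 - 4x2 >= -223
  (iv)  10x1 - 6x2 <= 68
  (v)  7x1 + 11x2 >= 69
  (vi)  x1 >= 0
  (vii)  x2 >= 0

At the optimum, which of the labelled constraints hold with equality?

Vertices and z = 4x1 + 3x2:
  (1529/71, 2047/71) → z = 12257/71
  (0, 21) → z = 63
  (125/7, 129/7) → z = 887/7
  (1091/177, 416/177) → z = 5612/177
  (23, 27) → z = 173
  (0, 69/11) → z = 207/11

The maximum is at (23, 27). Substituting into each constraint, equality holds for (iii) and (iv); the remaining constraints have slack.

(iii) and (iv)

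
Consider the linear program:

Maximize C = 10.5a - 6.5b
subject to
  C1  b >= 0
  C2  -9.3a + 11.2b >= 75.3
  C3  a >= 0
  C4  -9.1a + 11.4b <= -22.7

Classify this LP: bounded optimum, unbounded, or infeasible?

infeasible

The boundaries b = 0 and -9.1a + 11.4b = -22.7 meet at (227/91, 0), but that point violates -9.3a + 11.2b ≥ 75.3. Every candidate vertex is excluded by some other constraint, so the feasible region is empty.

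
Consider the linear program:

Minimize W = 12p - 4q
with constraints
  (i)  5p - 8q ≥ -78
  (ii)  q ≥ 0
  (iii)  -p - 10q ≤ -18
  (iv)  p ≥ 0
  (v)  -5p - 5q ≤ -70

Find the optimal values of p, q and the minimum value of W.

p = 34/13, q = 148/13, minimum W = -184/13

Feasible corners and W = 12p - 4q:
  (34/13, 148/13) → W = -184/13
  (18, 0) → W = 216
  (122/9, 4/9) → W = 1448/9
The feasible region is unbounded (it extends along (1, 0), (8, 5)), but W strictly increases along every unbounded feasible direction, so there is no improving ray and the minimum is attained at a vertex.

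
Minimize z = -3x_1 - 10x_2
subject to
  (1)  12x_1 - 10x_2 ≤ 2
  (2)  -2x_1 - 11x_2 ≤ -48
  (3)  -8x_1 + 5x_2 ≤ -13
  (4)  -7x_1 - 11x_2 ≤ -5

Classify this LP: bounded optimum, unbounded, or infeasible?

unbounded

From the feasible point (6, 7), moving in the direction (5, 8) keeps every constraint satisfied while z decreases without bound.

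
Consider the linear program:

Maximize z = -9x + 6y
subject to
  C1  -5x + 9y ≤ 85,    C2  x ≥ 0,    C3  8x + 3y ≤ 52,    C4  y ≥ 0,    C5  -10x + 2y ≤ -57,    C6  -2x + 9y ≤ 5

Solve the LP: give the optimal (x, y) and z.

x = 275/46, y = 32/23, maximum z = -2091/46

The binding constraints are 8x + 3y = 52 and -10x + 2y = -57.
Solving simultaneously gives x = 275/46, y = 32/23.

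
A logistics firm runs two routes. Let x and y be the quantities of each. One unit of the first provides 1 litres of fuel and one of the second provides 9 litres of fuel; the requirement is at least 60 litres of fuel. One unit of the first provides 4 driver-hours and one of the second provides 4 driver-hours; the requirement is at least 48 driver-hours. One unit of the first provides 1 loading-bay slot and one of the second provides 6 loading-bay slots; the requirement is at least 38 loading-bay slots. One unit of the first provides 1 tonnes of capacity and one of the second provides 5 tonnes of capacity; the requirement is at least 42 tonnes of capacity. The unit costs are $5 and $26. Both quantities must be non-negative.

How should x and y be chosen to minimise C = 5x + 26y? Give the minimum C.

x = 39/2, y = 9/2, minimum C = 429/2

Extreme points and C = 5x + 26y:
  (0, 12) → C = 312
  (60, 0) → C = 300
  (39/2, 9/2) → C = 429/2
  (9/2, 15/2) → C = 435/2
The feasible region is unbounded (it extends along (0, 1), (1, 0)), but C strictly increases along every unbounded feasible direction, so there is no improving ray and the minimum is attained at a vertex.

At the optimal vertex, x + 9y = 60 and x + 5y = 42.
Solving simultaneously gives x = 39/2, y = 9/2.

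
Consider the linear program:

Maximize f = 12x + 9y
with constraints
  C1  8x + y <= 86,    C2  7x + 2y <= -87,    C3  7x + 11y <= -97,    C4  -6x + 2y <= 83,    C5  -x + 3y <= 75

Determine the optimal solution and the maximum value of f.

Vertices and f = 12x + 9y:
  (259/9, -1298/9) → f = -2858/3
  (-109/9, -10/9) → f = -466/3
  (-1107/80, -1/80) → f = -13293/80
The feasible region is unbounded (it extends along (1, -8), (-1, -3)), but f strictly decreases along every unbounded feasible direction, so there is no improving ray and the maximum is attained at a vertex.

The optimum lies where 7x + 2y = -87 and 7x + 11y = -97.
Solving simultaneously gives x = -109/9, y = -10/9.

x = -109/9, y = -10/9, maximum f = -466/3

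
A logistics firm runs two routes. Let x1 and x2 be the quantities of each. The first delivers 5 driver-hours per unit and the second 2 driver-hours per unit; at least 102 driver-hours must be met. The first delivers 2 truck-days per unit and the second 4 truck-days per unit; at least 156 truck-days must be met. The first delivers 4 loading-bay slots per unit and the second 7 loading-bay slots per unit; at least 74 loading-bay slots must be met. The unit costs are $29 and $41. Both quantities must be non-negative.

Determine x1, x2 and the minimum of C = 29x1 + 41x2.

x1 = 6, x2 = 36, minimum C = 1650

Vertices and C = 29x1 + 41x2:
  (0, 51) → C = 2091
  (78, 0) → C = 2262
  (6, 36) → C = 1650
The feasible region is unbounded (it extends along (0, 1), (1, 0)), but C strictly increases along every unbounded feasible direction, so there is no improving ray and the minimum is attained at a vertex.

The binding constraints are 5x1 + 2x2 = 102 and 2x1 + 4x2 = 156.
Solving simultaneously gives x1 = 6, x2 = 36.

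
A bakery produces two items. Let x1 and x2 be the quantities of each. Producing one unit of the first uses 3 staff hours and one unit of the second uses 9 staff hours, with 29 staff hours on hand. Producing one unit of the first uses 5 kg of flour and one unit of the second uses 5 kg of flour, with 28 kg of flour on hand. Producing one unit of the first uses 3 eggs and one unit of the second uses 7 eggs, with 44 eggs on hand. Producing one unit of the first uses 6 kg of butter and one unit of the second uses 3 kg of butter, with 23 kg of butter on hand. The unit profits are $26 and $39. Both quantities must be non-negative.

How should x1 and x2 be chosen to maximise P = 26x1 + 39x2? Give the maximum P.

Corner points and P = 26x1 + 39x2:
  (0, 0) → P = 0
  (0, 29/9) → P = 377/3
  (23/6, 0) → P = 299/3
  (8/3, 7/3) → P = 481/3

The binding constraints are 3x1 + 9x2 = 29 and 6x1 + 3x2 = 23.
Solving simultaneously gives x1 = 8/3, x2 = 7/3.

x1 = 8/3, x2 = 7/3, maximum P = 481/3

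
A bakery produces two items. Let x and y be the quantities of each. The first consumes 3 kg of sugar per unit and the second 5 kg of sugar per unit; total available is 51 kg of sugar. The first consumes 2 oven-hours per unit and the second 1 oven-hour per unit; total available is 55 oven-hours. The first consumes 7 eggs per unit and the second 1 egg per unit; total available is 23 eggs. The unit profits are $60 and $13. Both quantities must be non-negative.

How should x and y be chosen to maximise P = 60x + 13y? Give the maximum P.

x = 2, y = 9, maximum P = 237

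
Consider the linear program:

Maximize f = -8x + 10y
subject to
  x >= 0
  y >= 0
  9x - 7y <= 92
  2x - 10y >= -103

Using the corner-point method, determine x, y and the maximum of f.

x = 0, y = 103/10, maximum f = 103

Extreme points and f = -8x + 10y:
  (0, 0) → f = 0
  (0, 103/10) → f = 103
  (92/9, 0) → f = -736/9
  (1641/76, 1111/76) → f = -1009/38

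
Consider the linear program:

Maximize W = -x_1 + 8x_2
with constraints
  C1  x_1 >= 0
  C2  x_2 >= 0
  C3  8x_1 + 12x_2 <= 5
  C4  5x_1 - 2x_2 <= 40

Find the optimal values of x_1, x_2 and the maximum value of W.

At the optimal vertex, x_1 = 0 and 8x_1 + 12x_2 = 5.
Solving simultaneously gives x_1 = 0, x_2 = 5/12.

x_1 = 0, x_2 = 5/12, maximum W = 10/3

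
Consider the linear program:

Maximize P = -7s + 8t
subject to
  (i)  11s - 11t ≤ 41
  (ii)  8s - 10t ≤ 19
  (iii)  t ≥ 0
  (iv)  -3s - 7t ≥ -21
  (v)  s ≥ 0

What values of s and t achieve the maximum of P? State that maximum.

s = 0, t = 3, maximum P = 24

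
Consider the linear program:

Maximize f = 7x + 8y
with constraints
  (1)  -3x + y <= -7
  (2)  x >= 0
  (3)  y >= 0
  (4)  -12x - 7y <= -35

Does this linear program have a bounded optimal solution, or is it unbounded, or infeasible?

unbounded

From the feasible point (28/11, 7/11), moving in the direction (1, 0) keeps every constraint satisfied while f increases without bound.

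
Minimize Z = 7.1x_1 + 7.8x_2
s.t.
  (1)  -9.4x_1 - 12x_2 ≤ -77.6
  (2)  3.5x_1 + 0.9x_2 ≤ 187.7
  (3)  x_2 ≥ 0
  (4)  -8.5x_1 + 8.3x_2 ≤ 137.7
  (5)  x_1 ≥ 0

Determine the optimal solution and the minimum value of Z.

The optimum lies where -9.4x_1 - 12x_2 = -77.6 and x_1 = 0.
Solving simultaneously gives x_1 = 0, x_2 = 97/15.

x_1 = 0, x_2 = 97/15, minimum Z = 1261/25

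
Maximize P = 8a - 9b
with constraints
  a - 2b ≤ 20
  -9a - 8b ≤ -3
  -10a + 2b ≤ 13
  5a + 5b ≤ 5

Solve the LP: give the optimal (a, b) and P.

a = 22/3, b = -19/3, maximum P = 347/3

Extreme points and P = 8a - 9b:
  (83/13, -177/26) → P = 2921/26
  (22/3, -19/3) → P = 347/3
  (-1, 3/2) → P = -43/2
  (-11/12, 23/12) → P = -295/12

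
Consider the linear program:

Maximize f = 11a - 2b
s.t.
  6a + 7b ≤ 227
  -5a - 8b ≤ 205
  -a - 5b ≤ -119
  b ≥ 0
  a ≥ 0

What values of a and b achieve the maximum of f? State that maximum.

a = 302/23, b = 487/23, maximum f = 2348/23

Corner points and f = 11a - 2b:
  (302/23, 487/23) → f = 2348/23
  (0, 227/7) → f = -454/7
  (0, 119/5) → f = -238/5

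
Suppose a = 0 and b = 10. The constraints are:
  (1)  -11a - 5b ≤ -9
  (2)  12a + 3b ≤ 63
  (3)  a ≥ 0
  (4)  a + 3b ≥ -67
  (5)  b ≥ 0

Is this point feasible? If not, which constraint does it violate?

feasible

(1): -50 ≤ -9 ✓
(2): 30 ≤ 63 ✓
(3): 0 ≥ 0 ✓
(4): 30 ≥ -67 ✓
(5): 10 ≥ 0 ✓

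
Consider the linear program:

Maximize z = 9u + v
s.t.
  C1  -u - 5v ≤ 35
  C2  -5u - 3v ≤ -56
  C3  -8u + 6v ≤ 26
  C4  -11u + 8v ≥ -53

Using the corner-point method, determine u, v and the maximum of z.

u = 263, v = 355, maximum z = 2722

Extreme points and z = 9u + v:
  (43/9, 289/27) → z = 1450/27
  (607/73, 351/73) → z = 5814/73
  (263, 355) → z = 2722

The optimum lies where -8u + 6v = 26 and -11u + 8v = -53.
Solving simultaneously gives u = 263, v = 355.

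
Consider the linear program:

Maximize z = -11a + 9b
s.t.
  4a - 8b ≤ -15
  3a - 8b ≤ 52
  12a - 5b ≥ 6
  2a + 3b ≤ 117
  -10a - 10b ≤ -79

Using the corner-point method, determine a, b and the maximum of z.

The optimum lies where 12a - 5b = 6 and 2a + 3b = 117.
Solving simultaneously gives a = 603/46, b = 696/23.

a = 603/46, b = 696/23, maximum z = 5895/46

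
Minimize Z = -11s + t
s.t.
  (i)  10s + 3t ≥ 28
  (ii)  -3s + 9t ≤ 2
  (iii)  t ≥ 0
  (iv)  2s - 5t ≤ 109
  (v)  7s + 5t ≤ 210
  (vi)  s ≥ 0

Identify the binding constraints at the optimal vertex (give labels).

Extreme points and Z = -11s + t:
  (82/33, 104/99) → Z = -2602/99
  (14/5, 0) → Z = -154/5
  (940/39, 322/39) → Z = -10018/39
  (30, 0) → Z = -330

The minimum is at (30, 0). Substituting into each constraint, equality holds for (iii) and (v); the remaining constraints have slack.

(iii) and (v)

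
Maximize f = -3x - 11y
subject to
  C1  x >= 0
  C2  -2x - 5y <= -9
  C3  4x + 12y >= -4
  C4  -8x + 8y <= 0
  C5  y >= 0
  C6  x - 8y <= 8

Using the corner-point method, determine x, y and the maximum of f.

Extreme points and f = -3x - 11y:
  (9/7, 9/7) → f = -18
  (9/2, 0) → f = -27/2
  (8, 0) → f = -24
The feasible region is unbounded (it extends along (1, 1), (8, 1)), but f strictly decreases along every unbounded feasible direction, so there is no improving ray and the maximum is attained at a vertex.

x = 9/2, y = 0, maximum f = -27/2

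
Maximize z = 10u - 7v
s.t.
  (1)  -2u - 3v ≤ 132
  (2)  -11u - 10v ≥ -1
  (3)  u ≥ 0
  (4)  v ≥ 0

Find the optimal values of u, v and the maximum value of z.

u = 1/11, v = 0, maximum z = 10/11

Vertices and z = 10u - 7v:
  (0, 1/10) → z = -7/10
  (1/11, 0) → z = 10/11
  (0, 0) → z = 0

The optimum lies where -11u - 10v = -1 and v = 0.
Solving simultaneously gives u = 1/11, v = 0.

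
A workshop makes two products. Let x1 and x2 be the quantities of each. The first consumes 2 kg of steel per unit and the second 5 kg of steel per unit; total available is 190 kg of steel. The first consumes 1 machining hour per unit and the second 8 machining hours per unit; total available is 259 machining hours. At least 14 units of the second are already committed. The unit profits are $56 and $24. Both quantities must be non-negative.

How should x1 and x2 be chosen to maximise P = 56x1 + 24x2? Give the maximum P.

Extreme points and P = 56x1 + 24x2:
  (0, 259/8) → P = 777
  (0, 14) → P = 336
  (225/11, 328/11) → P = 20472/11
  (60, 14) → P = 3696

At the optimal vertex, 2x1 + 5x2 = 190 and x2 = 14.
Solving simultaneously gives x1 = 60, x2 = 14.

x1 = 60, x2 = 14, maximum P = 3696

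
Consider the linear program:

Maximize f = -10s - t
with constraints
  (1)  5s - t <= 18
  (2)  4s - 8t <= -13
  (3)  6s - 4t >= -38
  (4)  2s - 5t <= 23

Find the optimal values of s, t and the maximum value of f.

s = -63/8, t = -37/16, maximum f = 1297/16

Feasible corners and f = -10s - t:
  (157/36, 137/36) → f = -569/12
  (55/7, 149/7) → f = -699/7
  (-63/8, -37/16) → f = 1297/16

The optimum lies where 4s - 8t = -13 and 6s - 4t = -38.
Solving simultaneously gives s = -63/8, t = -37/16.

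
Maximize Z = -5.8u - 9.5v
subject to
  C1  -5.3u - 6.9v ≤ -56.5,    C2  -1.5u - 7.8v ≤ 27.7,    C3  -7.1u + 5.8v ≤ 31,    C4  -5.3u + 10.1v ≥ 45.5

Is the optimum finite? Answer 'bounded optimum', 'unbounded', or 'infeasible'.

Extreme points and Z = -5.8u - 9.5v:
  (11380/7973, 56545/7973) → Z = -1206363/15946
  (151/53, 6) → Z = -19484/265
The feasible region has finitely many vertices and no improving ray; the maximum is -19484/265 at (151/53, 6).

bounded optimum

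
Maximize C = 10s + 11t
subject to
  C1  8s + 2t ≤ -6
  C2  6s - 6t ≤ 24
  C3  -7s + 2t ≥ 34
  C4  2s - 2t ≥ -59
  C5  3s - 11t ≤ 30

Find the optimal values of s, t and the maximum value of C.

s = -13/2, t = 23, maximum C = 188

Corner points and C = 10s + 11t:
  (-8/3, 23/3) → C = 173/3
  (-13/2, 23) → C = 188
  (-434/71, -312/71) → C = -7772/71
  (-709/16, -237/16) → C = -9697/16

At the optimal vertex, 8s + 2t = -6 and 2s - 2t = -59.
Solving simultaneously gives s = -13/2, t = 23.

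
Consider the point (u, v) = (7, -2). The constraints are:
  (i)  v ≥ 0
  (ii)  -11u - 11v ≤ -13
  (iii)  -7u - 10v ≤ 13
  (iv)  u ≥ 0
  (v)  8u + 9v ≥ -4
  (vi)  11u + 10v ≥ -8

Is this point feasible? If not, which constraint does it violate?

not feasible — violates (i)

Constraint (i): v = -2, which is not ≥ 0. All other constraints are satisfied.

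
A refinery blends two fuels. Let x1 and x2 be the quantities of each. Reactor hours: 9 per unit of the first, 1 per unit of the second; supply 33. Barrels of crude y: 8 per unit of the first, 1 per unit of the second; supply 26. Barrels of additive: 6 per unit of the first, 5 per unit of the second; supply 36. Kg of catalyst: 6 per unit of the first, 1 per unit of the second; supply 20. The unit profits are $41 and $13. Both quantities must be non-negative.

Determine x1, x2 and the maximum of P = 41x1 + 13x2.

Vertices and P = 41x1 + 13x2:
  (0, 0) → P = 0
  (0, 36/5) → P = 468/5
  (13/4, 0) → P = 533/4
  (3, 2) → P = 149
  (8/3, 4) → P = 484/3

At the optimal vertex, 6x1 + 5x2 = 36 and 6x1 + x2 = 20.
Solving simultaneously gives x1 = 8/3, x2 = 4.

x1 = 8/3, x2 = 4, maximum P = 484/3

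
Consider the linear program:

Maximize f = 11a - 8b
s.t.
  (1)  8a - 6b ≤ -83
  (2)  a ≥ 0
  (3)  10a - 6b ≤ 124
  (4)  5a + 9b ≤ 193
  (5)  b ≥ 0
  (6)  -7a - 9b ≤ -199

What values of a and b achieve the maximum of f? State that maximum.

Extreme points and f = 11a - 8b:
  (137/34, 653/34) → f = -3717/34
  (149/38, 2173/114) → f = -12467/114
  (3, 178/9) → f = -1127/9

The binding constraints are 8a - 6b = -83 and 5a + 9b = 193.
Solving simultaneously gives a = 137/34, b = 653/34.

a = 137/34, b = 653/34, maximum f = -3717/34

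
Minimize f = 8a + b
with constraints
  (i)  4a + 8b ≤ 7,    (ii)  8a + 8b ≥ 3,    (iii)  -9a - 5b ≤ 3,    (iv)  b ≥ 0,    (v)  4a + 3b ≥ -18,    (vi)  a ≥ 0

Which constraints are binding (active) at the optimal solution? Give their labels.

Vertices and f = 8a + b:
  (7/4, 0) → f = 14
  (0, 7/8) → f = 7/8
  (3/8, 0) → f = 3
  (0, 3/8) → f = 3/8

The minimum is at (0, 3/8). Substituting into each constraint, equality holds for (ii) and (vi); the remaining constraints have slack.

(ii) and (vi)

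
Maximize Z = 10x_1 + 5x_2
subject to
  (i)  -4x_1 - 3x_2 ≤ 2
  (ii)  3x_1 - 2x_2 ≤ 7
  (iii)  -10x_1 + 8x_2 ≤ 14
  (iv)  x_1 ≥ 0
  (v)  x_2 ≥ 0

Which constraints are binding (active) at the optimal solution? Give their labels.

(ii) and (iii)

Vertices and Z = 10x_1 + 5x_2:
  (21, 28) → Z = 350
  (7/3, 0) → Z = 70/3
  (0, 7/4) → Z = 35/4
  (0, 0) → Z = 0

The maximum is at (21, 28). Substituting into each constraint, equality holds for (ii) and (iii); the remaining constraints have slack.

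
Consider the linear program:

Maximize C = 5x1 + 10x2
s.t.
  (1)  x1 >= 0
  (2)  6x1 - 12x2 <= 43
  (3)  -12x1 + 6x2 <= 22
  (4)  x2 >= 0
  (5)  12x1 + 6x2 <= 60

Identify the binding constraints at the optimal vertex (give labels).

Feasible corners and C = 5x1 + 10x2:
  (0, 11/3) → C = 110/3
  (0, 0) → C = 0
  (19/12, 41/6) → C = 305/4
  (5, 0) → C = 25

The maximum is at (19/12, 41/6). Substituting into each constraint, equality holds for (3) and (5); the remaining constraints have slack.

(3) and (5)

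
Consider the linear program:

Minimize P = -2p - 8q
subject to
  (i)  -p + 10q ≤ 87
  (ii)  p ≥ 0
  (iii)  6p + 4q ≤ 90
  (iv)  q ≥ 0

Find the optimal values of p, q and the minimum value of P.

Feasible corners and P = -2p - 8q:
  (0, 87/10) → P = -348/5
  (69/8, 153/16) → P = -375/4
  (0, 0) → P = 0
  (15, 0) → P = -30

p = 69/8, q = 153/16, minimum P = -375/4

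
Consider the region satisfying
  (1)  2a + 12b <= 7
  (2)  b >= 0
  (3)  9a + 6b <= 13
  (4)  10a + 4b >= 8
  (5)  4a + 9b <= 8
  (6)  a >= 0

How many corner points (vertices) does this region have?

Intersecting each pair of boundary lines and keeping only the points that satisfy every inequality leaves:
  (17/28, 27/56)
  (11/10, 2/5)
  (13/9, 0)
  (4/5, 0)
  (23/19, 20/57)

5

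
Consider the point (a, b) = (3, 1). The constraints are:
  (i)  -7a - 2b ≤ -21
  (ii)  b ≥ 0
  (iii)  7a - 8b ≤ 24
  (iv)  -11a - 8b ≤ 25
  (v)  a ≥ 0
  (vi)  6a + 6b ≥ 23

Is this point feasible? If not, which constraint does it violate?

feasible

(i): -23 ≤ -21 ✓
(ii): 1 ≥ 0 ✓
(iii): 13 ≤ 24 ✓
(iv): -41 ≤ 25 ✓
(v): 3 ≥ 0 ✓
(vi): 24 ≥ 23 ✓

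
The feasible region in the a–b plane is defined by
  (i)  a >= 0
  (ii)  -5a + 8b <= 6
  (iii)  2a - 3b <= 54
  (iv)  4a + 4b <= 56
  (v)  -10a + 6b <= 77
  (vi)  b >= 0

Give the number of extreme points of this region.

The feasible vertices (each the meet of two boundaries and inside every other half-plane) are:
  (0, 3/4)
  (0, 0)
  (106/13, 76/13)
  (14, 0)

4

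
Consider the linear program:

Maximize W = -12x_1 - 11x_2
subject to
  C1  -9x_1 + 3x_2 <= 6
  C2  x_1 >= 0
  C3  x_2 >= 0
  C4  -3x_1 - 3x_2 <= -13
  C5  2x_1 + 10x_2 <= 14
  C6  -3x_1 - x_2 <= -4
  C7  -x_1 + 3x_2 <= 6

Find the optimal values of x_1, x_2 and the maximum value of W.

x_1 = 11/3, x_2 = 2/3, maximum W = -154/3

Vertices and W = -12x_1 - 11x_2:
  (13/3, 0) → W = -52
  (7, 0) → W = -84
  (11/3, 2/3) → W = -154/3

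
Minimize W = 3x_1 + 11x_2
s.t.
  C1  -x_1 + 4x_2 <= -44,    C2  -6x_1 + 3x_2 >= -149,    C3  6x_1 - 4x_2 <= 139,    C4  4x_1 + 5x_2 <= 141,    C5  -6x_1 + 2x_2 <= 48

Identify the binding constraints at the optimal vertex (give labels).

Corner points and W = 3x_1 + 11x_2:
  (19, -25/4) → W = -47/4
  (-140/11, -156/11) → W = -2136/11
  (-235/6, -187/2) → W = -1146

The minimum is at (-235/6, -187/2). Substituting into each constraint, equality holds for C3 and C5; the remaining constraints have slack.

C3 and C5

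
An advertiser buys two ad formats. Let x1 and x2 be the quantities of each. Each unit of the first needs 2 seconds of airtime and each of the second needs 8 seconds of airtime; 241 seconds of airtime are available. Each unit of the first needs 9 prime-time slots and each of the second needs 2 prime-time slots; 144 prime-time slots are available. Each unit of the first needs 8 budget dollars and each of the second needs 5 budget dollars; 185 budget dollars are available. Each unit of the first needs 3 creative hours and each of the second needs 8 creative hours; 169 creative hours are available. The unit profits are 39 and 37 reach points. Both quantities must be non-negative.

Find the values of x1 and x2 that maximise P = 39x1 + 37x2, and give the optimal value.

x1 = 37/3, x2 = 33/2, maximum P = 2183/2

Vertices and P = 39x1 + 37x2:
  (0, 0) → P = 0
  (0, 169/8) → P = 6253/8
  (16, 0) → P = 624
  (37/3, 33/2) → P = 2183/2

The binding constraints are 9x1 + 2x2 = 144 and 3x1 + 8x2 = 169.
Solving simultaneously gives x1 = 37/3, x2 = 33/2.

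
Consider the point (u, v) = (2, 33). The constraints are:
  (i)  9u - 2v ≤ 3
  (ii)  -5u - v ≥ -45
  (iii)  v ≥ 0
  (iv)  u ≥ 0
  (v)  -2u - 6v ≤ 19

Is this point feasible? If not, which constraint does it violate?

(i): -48 ≤ 3 ✓
(ii): -43 ≥ -45 ✓
(iii): 33 ≥ 0 ✓
(iv): 2 ≥ 0 ✓
(v): -202 ≤ 19 ✓

feasible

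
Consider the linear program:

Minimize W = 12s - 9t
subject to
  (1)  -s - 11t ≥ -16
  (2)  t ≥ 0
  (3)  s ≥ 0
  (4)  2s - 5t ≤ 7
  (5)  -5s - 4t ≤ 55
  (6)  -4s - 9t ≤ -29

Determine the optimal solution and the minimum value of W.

s = 5, t = 1, minimum W = 51

Vertices and W = 12s - 9t:
  (157/27, 25/27) → W = 553/9
  (5, 1) → W = 51
  (104/19, 15/19) → W = 1113/19

At the optimal vertex, -s - 11t = -16 and -4s - 9t = -29.
Solving simultaneously gives s = 5, t = 1.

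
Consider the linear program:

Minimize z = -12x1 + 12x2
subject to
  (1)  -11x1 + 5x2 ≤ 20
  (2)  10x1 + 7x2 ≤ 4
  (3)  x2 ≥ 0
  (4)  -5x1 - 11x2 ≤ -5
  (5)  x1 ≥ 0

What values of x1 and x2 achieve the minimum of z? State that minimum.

x1 = 3/25, x2 = 2/5, minimum z = 84/25

The binding constraints are 10x1 + 7x2 = 4 and -5x1 - 11x2 = -5.
Solving simultaneously gives x1 = 3/25, x2 = 2/5.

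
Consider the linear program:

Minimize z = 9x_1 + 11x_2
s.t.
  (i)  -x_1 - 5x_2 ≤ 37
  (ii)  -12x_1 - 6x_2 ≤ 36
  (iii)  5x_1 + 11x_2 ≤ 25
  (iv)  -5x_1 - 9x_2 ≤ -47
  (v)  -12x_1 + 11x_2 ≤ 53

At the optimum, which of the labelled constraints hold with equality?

(iii) and (iv)

Feasible corners and z = 9x_1 + 11x_2:
  (38, -15) → z = 177
  (71/2, -29/2) → z = 160
  (146/5, -11) → z = 709/5

The minimum is at (146/5, -11). Substituting into each constraint, equality holds for (iii) and (iv); the remaining constraints have slack.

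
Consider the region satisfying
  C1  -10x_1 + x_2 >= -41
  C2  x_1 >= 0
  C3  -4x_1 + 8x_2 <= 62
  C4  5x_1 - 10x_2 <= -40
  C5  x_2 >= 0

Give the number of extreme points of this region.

4

Pairwise boundary intersections that survive every other constraint:
  (195/38, 196/19)
  (90/19, 121/19)
  (0, 31/4)
  (0, 4)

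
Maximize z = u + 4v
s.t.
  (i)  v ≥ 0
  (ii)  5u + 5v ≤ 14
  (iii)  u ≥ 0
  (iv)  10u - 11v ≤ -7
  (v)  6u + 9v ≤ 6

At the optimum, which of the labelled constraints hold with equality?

Feasible corners and z = u + 4v:
  (0, 7/11) → z = 28/11
  (0, 2/3) → z = 8/3
  (1/52, 17/26) → z = 137/52

The maximum is at (0, 2/3). Substituting into each constraint, equality holds for (iii) and (v); the remaining constraints have slack.

(iii) and (v)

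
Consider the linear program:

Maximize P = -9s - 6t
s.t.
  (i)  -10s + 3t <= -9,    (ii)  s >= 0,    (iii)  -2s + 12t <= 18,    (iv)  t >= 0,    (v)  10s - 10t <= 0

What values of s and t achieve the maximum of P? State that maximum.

Corner points and P = -9s - 6t:
  (27/19, 33/19) → P = -441/19
  (9/7, 9/7) → P = -135/7
  (9/5, 9/5) → P = -27

s = 9/7, t = 9/7, maximum P = -135/7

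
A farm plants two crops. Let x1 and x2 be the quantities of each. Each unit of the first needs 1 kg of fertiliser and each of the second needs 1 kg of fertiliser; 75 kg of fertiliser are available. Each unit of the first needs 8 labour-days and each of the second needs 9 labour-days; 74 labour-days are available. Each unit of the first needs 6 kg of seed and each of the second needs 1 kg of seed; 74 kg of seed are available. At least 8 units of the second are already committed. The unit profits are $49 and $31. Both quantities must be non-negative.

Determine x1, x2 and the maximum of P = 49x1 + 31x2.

Feasible corners and P = 49x1 + 31x2:
  (0, 74/9) → P = 2294/9
  (0, 8) → P = 248
  (1/4, 8) → P = 1041/4

x1 = 1/4, x2 = 8, maximum P = 1041/4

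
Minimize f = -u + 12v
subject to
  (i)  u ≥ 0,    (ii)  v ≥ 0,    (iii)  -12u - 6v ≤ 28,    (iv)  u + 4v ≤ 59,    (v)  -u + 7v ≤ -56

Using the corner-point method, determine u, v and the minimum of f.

The optimum lies where v = 0 and u + 4v = 59.
Solving simultaneously gives u = 59, v = 0.

u = 59, v = 0, minimum f = -59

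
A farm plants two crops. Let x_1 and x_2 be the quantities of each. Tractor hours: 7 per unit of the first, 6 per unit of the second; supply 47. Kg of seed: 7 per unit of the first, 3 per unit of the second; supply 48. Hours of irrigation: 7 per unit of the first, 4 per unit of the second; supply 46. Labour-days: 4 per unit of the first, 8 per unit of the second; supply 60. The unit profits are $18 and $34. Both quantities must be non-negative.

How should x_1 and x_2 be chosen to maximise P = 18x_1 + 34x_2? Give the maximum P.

x_1 = 1/2, x_2 = 29/4, maximum P = 511/2

The binding constraints are 7x_1 + 6x_2 = 47 and 4x_1 + 8x_2 = 60.
Solving simultaneously gives x_1 = 1/2, x_2 = 29/4.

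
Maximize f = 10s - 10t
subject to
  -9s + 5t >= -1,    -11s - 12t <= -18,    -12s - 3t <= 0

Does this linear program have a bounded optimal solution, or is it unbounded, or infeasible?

Corner points and f = 10s - 10t:
  (102/163, 151/163) → f = -490/163
  (-18/37, 72/37) → f = -900/37
The feasible region has finitely many vertices and no improving ray; the maximum is -490/163 at (102/163, 151/163).

bounded optimum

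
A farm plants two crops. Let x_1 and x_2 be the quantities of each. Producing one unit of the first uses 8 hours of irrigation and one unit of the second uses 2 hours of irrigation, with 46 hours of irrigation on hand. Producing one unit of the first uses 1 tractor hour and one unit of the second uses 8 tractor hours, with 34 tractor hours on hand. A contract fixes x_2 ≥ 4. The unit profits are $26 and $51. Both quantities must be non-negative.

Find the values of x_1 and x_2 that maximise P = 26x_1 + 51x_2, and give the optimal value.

The optimum lies where x_1 + 8x_2 = 34 and x_2 = 4.
Solving simultaneously gives x_1 = 2, x_2 = 4.

x_1 = 2, x_2 = 4, maximum P = 256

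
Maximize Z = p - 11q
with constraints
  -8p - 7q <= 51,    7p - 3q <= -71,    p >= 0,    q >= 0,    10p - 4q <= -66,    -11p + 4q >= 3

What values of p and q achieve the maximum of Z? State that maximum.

p = 0, q = 71/3, maximum Z = -781/3

The feasible region is unbounded (it extends along (0, 1), (4, 11)), but Z strictly decreases along every unbounded feasible direction, so there is no improving ray and the maximum is attained at a vertex.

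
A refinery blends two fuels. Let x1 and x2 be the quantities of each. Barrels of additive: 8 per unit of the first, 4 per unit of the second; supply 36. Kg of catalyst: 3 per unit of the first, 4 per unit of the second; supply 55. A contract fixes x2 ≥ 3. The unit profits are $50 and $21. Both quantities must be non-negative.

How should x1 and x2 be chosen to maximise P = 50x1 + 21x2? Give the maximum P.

Corner points and P = 50x1 + 21x2:
  (0, 9) → P = 189
  (0, 3) → P = 63
  (3, 3) → P = 213

At the optimal vertex, 8x1 + 4x2 = 36 and x2 = 3.
Solving simultaneously gives x1 = 3, x2 = 3.

x1 = 3, x2 = 3, maximum P = 213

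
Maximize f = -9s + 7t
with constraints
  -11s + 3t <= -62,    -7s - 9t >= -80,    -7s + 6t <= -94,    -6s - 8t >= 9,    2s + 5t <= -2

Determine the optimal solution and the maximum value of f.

Vertices and f = -9s + 7t:
  (2, -40/3) → f = -334/3
  (721/2, -543/2) → f = -5145
  (349/46, -627/92) → f = -10671/92
The feasible region is unbounded (it extends along (9, -7), (-3, -11)), but f strictly decreases along every unbounded feasible direction, so there is no improving ray and the maximum is attained at a vertex.

At the optimal vertex, -11s + 3t = -62 and -7s + 6t = -94.
Solving simultaneously gives s = 2, t = -40/3.

s = 2, t = -40/3, maximum f = -334/3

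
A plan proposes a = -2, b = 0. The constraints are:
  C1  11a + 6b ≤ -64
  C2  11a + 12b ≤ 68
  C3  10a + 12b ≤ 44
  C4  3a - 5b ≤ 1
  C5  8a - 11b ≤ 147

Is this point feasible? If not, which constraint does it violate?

Constraint C1: 11a + 6b = -22, which is not ≤ -64. All other constraints are satisfied.

not feasible — violates C1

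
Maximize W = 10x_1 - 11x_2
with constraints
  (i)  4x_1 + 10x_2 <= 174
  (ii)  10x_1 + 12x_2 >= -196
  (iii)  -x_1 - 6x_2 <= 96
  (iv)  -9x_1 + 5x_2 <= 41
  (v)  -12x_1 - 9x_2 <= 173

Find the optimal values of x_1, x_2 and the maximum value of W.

At the optimal vertex, 4x_1 + 10x_2 = 174 and -x_1 - 6x_2 = 96.
Solving simultaneously gives x_1 = 1002/7, x_2 = -279/7.

x_1 = 1002/7, x_2 = -279/7, maximum W = 13089/7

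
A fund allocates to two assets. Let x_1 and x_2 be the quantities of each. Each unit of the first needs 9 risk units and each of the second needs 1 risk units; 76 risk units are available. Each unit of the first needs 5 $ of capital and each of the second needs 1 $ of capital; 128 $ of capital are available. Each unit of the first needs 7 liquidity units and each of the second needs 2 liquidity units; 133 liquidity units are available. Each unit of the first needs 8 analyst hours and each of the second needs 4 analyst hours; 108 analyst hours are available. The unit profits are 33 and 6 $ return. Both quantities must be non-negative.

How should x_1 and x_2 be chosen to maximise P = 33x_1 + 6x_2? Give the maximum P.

Feasible corners and P = 33x_1 + 6x_2:
  (0, 0) → P = 0
  (0, 27) → P = 162
  (76/9, 0) → P = 836/3
  (7, 13) → P = 309

The binding constraints are 9x_1 + x_2 = 76 and 8x_1 + 4x_2 = 108.
Solving simultaneously gives x_1 = 7, x_2 = 13.

x_1 = 7, x_2 = 13, maximum P = 309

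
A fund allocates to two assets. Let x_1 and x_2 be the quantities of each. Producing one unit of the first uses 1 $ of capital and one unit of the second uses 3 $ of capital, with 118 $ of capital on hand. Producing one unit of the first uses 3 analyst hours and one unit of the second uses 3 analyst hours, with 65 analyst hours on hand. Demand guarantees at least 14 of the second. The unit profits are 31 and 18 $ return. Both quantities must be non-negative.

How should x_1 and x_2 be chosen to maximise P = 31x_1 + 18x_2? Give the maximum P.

Vertices and P = 31x_1 + 18x_2:
  (0, 65/3) → P = 390
  (0, 14) → P = 252
  (23/3, 14) → P = 1469/3

At the optimal vertex, 3x_1 + 3x_2 = 65 and x_2 = 14.
Solving simultaneously gives x_1 = 23/3, x_2 = 14.

x_1 = 23/3, x_2 = 14, maximum P = 1469/3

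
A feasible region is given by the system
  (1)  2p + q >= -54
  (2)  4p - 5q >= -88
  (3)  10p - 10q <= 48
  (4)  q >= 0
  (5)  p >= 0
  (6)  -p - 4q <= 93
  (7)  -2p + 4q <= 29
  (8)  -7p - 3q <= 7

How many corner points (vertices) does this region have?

The feasible vertices (each the meet of two boundaries and inside every other half-plane) are:
  (24/5, 0)
  (241/10, 193/10)
  (0, 0)
  (0, 29/4)

4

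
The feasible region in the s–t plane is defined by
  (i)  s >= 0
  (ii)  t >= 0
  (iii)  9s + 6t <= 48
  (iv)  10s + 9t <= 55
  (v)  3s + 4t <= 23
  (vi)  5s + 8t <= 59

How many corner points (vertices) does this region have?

Of the 15 pairwise boundary intersections, those satisfying every inequality are:
  (0, 0)
  (0, 23/4)
  (16/3, 0)
  (34/7, 5/7)
  (1, 5)

5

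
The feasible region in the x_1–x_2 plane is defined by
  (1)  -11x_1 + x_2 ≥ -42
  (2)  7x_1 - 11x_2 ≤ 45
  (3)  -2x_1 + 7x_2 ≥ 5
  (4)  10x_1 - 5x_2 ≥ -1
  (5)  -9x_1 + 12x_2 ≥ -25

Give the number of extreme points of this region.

3

Of the 10 pairwise boundary intersections, those satisfying every inequality are:
  (299/75, 139/75)
  (211/45, 431/45)
  (3/10, 4/5)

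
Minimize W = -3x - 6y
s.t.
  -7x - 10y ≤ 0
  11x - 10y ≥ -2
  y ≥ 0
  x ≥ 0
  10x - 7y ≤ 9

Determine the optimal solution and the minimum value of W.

Feasible corners and W = -3x - 6y:
  (0, 0) → W = 0
  (0, 1/5) → W = -6/5
  (104/23, 119/23) → W = -1026/23
  (9/10, 0) → W = -27/10

x = 104/23, y = 119/23, minimum W = -1026/23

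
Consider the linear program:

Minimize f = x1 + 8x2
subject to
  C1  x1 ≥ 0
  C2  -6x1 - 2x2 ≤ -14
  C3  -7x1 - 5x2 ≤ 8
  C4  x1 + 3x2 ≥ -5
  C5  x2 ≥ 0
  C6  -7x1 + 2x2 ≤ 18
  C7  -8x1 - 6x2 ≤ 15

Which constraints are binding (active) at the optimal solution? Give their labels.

C2 and C5

Extreme points and f = x1 + 8x2:
  (0, 7) → f = 56
  (0, 9) → f = 72
  (7/3, 0) → f = 7/3
The feasible region is unbounded (it extends along (2, 7), (1, 0)), but f strictly increases along every unbounded feasible direction, so there is no improving ray and the minimum is attained at a vertex.

The minimum is at (7/3, 0). Substituting into each constraint, equality holds for C2 and C5; the remaining constraints have slack.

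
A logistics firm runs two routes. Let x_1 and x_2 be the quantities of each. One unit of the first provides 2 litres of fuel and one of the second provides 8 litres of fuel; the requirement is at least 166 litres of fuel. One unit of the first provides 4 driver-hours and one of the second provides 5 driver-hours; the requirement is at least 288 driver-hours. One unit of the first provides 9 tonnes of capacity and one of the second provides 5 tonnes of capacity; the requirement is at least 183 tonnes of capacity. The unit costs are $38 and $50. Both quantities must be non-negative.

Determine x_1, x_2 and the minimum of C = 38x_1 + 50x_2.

x_1 = 67, x_2 = 4, minimum C = 2746

Feasible corners and C = 38x_1 + 50x_2:
  (0, 288/5) → C = 2880
  (83, 0) → C = 3154
  (67, 4) → C = 2746
The feasible region is unbounded (it extends along (0, 1), (1, 0)), but C strictly increases along every unbounded feasible direction, so there is no improving ray and the minimum is attained at a vertex.

The binding constraints are 2x_1 + 8x_2 = 166 and 4x_1 + 5x_2 = 288.
Solving simultaneously gives x_1 = 67, x_2 = 4.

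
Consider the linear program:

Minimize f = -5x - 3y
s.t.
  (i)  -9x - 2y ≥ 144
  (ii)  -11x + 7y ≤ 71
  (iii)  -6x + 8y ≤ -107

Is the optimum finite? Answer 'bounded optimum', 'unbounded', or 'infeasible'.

bounded optimum

Feasible corners and f = -5x - 3y:
  (-67/6, -87/4) → f = 1453/12
  (-1317/46, -1603/46) → f = 5697/23
The feasible region has finitely many vertices and no improving ray; the minimum is 1453/12 at (-67/6, -87/4).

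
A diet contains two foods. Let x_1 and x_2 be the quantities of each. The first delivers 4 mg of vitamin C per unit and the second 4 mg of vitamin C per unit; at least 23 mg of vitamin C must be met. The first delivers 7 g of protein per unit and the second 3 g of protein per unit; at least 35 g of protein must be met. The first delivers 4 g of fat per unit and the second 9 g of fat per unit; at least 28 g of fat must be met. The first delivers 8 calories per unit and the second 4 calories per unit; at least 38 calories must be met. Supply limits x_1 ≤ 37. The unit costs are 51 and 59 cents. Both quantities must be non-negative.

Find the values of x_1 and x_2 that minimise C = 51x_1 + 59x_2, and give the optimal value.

Vertices and C = 51x_1 + 59x_2:
  (0, 35/3) → C = 2065/3
  (7, 0) → C = 357
  (37, 0) → C = 1887
  (71/16, 21/16) → C = 1215/4
  (19/4, 1) → C = 1205/4
The feasible region is unbounded (it extends along (0, 1)), but C strictly increases along every unbounded feasible direction, so there is no improving ray and the minimum is attained at a vertex.

The binding constraints are 4x_1 + 4x_2 = 23 and 4x_1 + 9x_2 = 28.
Solving simultaneously gives x_1 = 19/4, x_2 = 1.

x_1 = 19/4, x_2 = 1, minimum C = 1205/4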